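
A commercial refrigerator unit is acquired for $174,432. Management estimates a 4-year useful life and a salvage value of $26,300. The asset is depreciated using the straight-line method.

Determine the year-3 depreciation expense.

Depreciable base = $174,432 − $26,300 = $148,132.
Annual expense = $148,132 / 4 = $37,033.

$37,033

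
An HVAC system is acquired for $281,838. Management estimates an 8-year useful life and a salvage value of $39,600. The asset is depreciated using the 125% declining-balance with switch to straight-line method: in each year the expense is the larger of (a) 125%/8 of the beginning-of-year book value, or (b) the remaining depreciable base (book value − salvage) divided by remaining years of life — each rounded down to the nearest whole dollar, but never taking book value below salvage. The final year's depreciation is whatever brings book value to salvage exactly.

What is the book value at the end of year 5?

Depreciable base = $281,838 − $39,600 = $242,238.
Year 1: DB = ⌊$281,838 × 125%/8⌋ = $44,037; SL = ⌊$242,238/8⌋ = $30,279 → take DB $44,037. Book value $237,801.
Year 2: DB = ⌊$237,801 × 125%/8⌋ = $37,156; SL = ⌊$198,201/7⌋ = $28,314 → take DB $37,156. Book value $200,645.
Year 3: DB = ⌊$200,645 × 125%/8⌋ = $31,350; SL = ⌊$161,045/6⌋ = $26,840 → take DB $31,350. Book value $169,295.
Year 4: DB = ⌊$169,295 × 125%/8⌋ = $26,452; SL = ⌊$129,695/5⌋ = $25,939 → take DB $26,452. Book value $142,843.
Year 5: DB = ⌊$142,843 × 125%/8⌋ = $22,319; SL = ⌊$103,243/4⌋ = $25,810 → take SL $25,810. Book value $117,033.

$117,033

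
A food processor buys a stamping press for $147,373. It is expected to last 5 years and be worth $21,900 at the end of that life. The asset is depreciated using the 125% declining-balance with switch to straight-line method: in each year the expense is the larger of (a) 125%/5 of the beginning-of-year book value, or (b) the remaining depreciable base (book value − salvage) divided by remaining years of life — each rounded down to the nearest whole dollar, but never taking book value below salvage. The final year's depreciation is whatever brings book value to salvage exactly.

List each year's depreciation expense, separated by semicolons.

$36,843; $27,632; $20,724; $20,137; $20,137

Depreciable base = $147,373 − $21,900 = $125,473.
Year 1: DB = ⌊$147,373 × 125%/5⌋ = $36,843; SL = ⌊$125,473/5⌋ = $25,094 → take DB $36,843. Book value $110,530.
Year 2: DB = ⌊$110,530 × 125%/5⌋ = $27,632; SL = ⌊$88,630/4⌋ = $22,157 → take DB $27,632. Book value $82,898.
Year 3: DB = ⌊$82,898 × 125%/5⌋ = $20,724; SL = ⌊$60,998/3⌋ = $20,332 → take DB $20,724. Book value $62,174.
Year 4: DB = ⌊$62,174 × 125%/5⌋ = $15,543; SL = ⌊$40,274/2⌋ = $20,137 → take SL $20,137. Book value $42,037.
Year 5 (final): $42,037 − $21,900 = $20,137. Book value $21,900.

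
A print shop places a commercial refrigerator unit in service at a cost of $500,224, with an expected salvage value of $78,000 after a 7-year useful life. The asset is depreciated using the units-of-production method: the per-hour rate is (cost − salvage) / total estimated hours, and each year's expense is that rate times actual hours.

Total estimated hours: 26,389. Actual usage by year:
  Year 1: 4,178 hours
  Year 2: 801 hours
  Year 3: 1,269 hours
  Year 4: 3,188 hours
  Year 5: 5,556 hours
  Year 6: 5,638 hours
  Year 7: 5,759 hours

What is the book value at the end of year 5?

Depreciable base = $500,224 − $78,000 = $422,224.
Rate = $422,224 / 26,389 hours = $16 per hour.
Year 1: 4,178 × $16 = $66,848. Book value $433,376.
Year 2: 801 × $16 = $12,816. Book value $420,560.
Year 3: 1,269 × $16 = $20,304. Book value $400,256.
Year 4: 3,188 × $16 = $51,008. Book value $349,248.
Year 5: 5,556 × $16 = $88,896. Book value $260,352.

$260,352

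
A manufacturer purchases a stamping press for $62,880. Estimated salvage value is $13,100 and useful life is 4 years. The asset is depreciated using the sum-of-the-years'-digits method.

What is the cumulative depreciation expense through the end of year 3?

$44,802

Depreciable base = $62,880 − $13,100 = $49,780.
Sum of the years' digits = 4+3+2+1 = 10.
Year 1: $49,780 × 4/10 = $19,912. Book value $42,968.
Year 2: $49,780 × 3/10 = $14,934. Book value $28,034.
Year 3: $49,780 × 2/10 = $9,956. Book value $18,078.
Accumulated through year 3 = $62,880 − $18,078 = $44,802.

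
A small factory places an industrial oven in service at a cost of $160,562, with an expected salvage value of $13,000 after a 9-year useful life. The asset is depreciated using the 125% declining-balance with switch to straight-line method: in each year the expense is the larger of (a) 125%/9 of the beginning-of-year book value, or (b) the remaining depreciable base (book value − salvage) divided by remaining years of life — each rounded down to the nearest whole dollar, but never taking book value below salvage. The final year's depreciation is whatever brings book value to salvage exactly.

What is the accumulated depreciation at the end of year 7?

Depreciable base = $160,562 − $13,000 = $147,562.
Year 1: DB = ⌊$160,562 × 125%/9⌋ = $22,300; SL = ⌊$147,562/9⌋ = $16,395 → take DB $22,300. Book value $138,262.
Year 2: DB = ⌊$138,262 × 125%/9⌋ = $19,203; SL = ⌊$125,262/8⌋ = $15,657 → take DB $19,203. Book value $119,059.
Year 3: DB = ⌊$119,059 × 125%/9⌋ = $16,535; SL = ⌊$106,059/7⌋ = $15,151 → take DB $16,535. Book value $102,524.
Year 4: DB = ⌊$102,524 × 125%/9⌋ = $14,239; SL = ⌊$89,524/6⌋ = $14,920 → take SL $14,920. Book value $87,604.
Year 5: DB = ⌊$87,604 × 125%/9⌋ = $12,167; SL = ⌊$74,604/5⌋ = $14,920 → take SL $14,920. Book value $72,684.
Year 6: DB = ⌊$72,684 × 125%/9⌋ = $10,095; SL = ⌊$59,684/4⌋ = $14,921 → take SL $14,921. Book value $57,763.
Year 7: DB = ⌊$57,763 × 125%/9⌋ = $8,022; SL = ⌊$44,763/3⌋ = $14,921 → take SL $14,921. Book value $42,842.
Accumulated through year 7 = $160,562 − $42,842 = $117,720.

$117,720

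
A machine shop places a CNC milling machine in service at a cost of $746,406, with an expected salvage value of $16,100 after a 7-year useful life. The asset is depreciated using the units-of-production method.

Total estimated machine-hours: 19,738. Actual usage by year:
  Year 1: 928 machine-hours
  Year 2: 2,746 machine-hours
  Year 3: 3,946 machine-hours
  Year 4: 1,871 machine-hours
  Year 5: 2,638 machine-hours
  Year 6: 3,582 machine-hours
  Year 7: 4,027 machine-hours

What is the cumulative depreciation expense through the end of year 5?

Depreciable base = $746,406 − $16,100 = $730,306.
Rate = $730,306 / 19,738 machine-hours = $37 per machine-hour.
Year 1: 928 × $37 = $34,336. Book value $712,070.
Year 2: 2,746 × $37 = $101,602. Book value $610,468.
Year 3: 3,946 × $37 = $146,002. Book value $464,466.
Year 4: 1,871 × $37 = $69,227. Book value $395,239.
Year 5: 2,638 × $37 = $97,606. Book value $297,633.
Accumulated through year 5 = $746,406 − $297,633 = $448,773.

$448,773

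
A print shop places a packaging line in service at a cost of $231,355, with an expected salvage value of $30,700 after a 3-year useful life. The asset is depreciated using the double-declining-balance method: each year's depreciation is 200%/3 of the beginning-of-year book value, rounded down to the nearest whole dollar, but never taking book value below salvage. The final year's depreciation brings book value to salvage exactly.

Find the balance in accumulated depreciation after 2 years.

Depreciable base = $231,355 − $30,700 = $200,655.
Year 1: ⌊$231,355 × 200%/3⌋ = $154,236. Book value $77,119.
Year 2: ⌊$77,119 × 200%/3⌋ = $51,412, capped at $46,419. Book value $30,700.
Accumulated through year 2 = $231,355 − $30,700 = $200,655.

$200,655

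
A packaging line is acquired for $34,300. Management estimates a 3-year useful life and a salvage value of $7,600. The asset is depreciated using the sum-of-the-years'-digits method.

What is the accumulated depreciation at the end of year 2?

$22,250

Depreciable base = $34,300 − $7,600 = $26,700.
Sum of the years' digits = 3+2+1 = 6.
Year 1: $26,700 × 3/6 = $13,350. Book value $20,950.
Year 2: $26,700 × 2/6 = $8,900. Book value $12,050.
Accumulated through year 2 = $34,300 − $12,050 = $22,250.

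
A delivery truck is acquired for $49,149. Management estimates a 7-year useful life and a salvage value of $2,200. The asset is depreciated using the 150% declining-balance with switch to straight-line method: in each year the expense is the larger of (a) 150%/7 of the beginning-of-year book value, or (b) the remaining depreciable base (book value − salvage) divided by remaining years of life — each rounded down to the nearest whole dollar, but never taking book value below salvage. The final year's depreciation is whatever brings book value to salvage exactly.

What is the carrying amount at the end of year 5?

$13,021

Depreciable base = $49,149 − $2,200 = $46,949.
Year 1: DB = ⌊$49,149 × 150%/7⌋ = $10,531; SL = ⌊$46,949/7⌋ = $6,707 → take DB $10,531. Book value $38,618.
Year 2: DB = ⌊$38,618 × 150%/7⌋ = $8,275; SL = ⌊$36,418/6⌋ = $6,069 → take DB $8,275. Book value $30,343.
Year 3: DB = ⌊$30,343 × 150%/7⌋ = $6,502; SL = ⌊$28,143/5⌋ = $5,628 → take DB $6,502. Book value $23,841.
Year 4: DB = ⌊$23,841 × 150%/7⌋ = $5,108; SL = ⌊$21,641/4⌋ = $5,410 → take SL $5,410. Book value $18,431.
Year 5: DB = ⌊$18,431 × 150%/7⌋ = $3,949; SL = ⌊$16,231/3⌋ = $5,410 → take SL $5,410. Book value $13,021.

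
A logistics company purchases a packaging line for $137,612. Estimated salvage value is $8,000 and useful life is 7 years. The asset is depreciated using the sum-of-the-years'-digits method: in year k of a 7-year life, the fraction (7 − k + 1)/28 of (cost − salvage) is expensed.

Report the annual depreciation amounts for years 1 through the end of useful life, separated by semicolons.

$32,403; $27,774; $23,145; $18,516; $13,887; $9,258; $4,629

Depreciable base = $137,612 − $8,000 = $129,612.
Sum of the years' digits = 7+6+5+4+3+2+1 = 28.
Year 1: $129,612 × 7/28 = $32,403. Book value $105,209.
Year 2: $129,612 × 6/28 = $27,774. Book value $77,435.
Year 3: $129,612 × 5/28 = $23,145. Book value $54,290.
Year 4: $129,612 × 4/28 = $18,516. Book value $35,774.
Year 5: $129,612 × 3/28 = $13,887. Book value $21,887.
Year 6: $129,612 × 2/28 = $9,258. Book value $12,629.
Year 7: $129,612 × 1/28 = $4,629. Book value $8,000.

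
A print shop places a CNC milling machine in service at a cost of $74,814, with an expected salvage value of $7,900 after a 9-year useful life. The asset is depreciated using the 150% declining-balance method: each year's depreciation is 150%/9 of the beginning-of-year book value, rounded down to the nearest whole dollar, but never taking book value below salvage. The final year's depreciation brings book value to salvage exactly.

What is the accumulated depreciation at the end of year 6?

$49,758

Depreciable base = $74,814 − $7,900 = $66,914.
Year 1: ⌊$74,814 × 150%/9⌋ = $12,469. Book value $62,345.
Year 2: ⌊$62,345 × 150%/9⌋ = $10,390. Book value $51,955.
Year 3: ⌊$51,955 × 150%/9⌋ = $8,659. Book value $43,296.
Year 4: ⌊$43,296 × 150%/9⌋ = $7,216. Book value $36,080.
Year 5: ⌊$36,080 × 150%/9⌋ = $6,013. Book value $30,067.
Year 6: ⌊$30,067 × 150%/9⌋ = $5,011. Book value $25,056.
Accumulated through year 6 = $74,814 − $25,056 = $49,758.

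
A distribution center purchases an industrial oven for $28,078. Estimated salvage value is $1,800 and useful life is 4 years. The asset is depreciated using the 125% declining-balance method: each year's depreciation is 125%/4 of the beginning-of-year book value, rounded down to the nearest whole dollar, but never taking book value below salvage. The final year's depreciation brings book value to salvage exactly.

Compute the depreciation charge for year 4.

Depreciable base = $28,078 − $1,800 = $26,278.
Year 1: ⌊$28,078 × 125%/4⌋ = $8,774. Book value $19,304.
Year 2: ⌊$19,304 × 125%/4⌋ = $6,032. Book value $13,272.
Year 3: ⌊$13,272 × 125%/4⌋ = $4,147. Book value $9,125.
Year 4 (final): $9,125 − $1,800 = $7,325. Book value $1,800.

$7,325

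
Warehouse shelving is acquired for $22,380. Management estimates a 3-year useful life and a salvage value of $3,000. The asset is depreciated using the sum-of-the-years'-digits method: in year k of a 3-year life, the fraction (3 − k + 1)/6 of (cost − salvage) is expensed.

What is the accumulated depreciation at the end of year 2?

$16,150

Depreciable base = $22,380 − $3,000 = $19,380.
Sum of the years' digits = 3+2+1 = 6.
Year 1: $19,380 × 3/6 = $9,690. Book value $12,690.
Year 2: $19,380 × 2/6 = $6,460. Book value $6,230.
Accumulated through year 2 = $22,380 − $6,230 = $16,150.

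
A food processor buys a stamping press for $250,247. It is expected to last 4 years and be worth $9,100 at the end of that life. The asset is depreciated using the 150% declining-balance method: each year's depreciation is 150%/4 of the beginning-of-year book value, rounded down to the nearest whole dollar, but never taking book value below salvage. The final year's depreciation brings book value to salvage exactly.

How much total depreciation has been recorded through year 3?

$189,150

Depreciable base = $250,247 − $9,100 = $241,147.
Year 1: ⌊$250,247 × 150%/4⌋ = $93,842. Book value $156,405.
Year 2: ⌊$156,405 × 150%/4⌋ = $58,651. Book value $97,754.
Year 3: ⌊$97,754 × 150%/4⌋ = $36,657. Book value $61,097.
Accumulated through year 3 = $250,247 − $61,097 = $189,150.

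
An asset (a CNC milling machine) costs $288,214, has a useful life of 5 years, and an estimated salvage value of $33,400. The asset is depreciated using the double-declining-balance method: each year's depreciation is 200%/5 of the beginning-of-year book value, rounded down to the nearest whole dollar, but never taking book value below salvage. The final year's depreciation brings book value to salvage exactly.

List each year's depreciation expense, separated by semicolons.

Depreciable base = $288,214 − $33,400 = $254,814.
Year 1: ⌊$288,214 × 200%/5⌋ = $115,285. Book value $172,929.
Year 2: ⌊$172,929 × 200%/5⌋ = $69,171. Book value $103,758.
Year 3: ⌊$103,758 × 200%/5⌋ = $41,503. Book value $62,255.
Year 4: ⌊$62,255 × 200%/5⌋ = $24,902. Book value $37,353.
Year 5 (final): $37,353 − $33,400 = $3,953. Book value $33,400.

$115,285; $69,171; $41,503; $24,902; $3,953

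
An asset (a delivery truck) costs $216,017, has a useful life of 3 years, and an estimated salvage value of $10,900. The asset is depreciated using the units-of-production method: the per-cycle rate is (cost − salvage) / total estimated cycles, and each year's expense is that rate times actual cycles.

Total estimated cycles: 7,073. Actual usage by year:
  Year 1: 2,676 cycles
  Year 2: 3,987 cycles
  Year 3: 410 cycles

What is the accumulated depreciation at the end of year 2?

Depreciable base = $216,017 − $10,900 = $205,117.
Rate = $205,117 / 7,073 cycles = $29 per cycle.
Year 1: 2,676 × $29 = $77,604. Book value $138,413.
Year 2: 3,987 × $29 = $115,623. Book value $22,790.
Accumulated through year 2 = $216,017 − $22,790 = $193,227.

$193,227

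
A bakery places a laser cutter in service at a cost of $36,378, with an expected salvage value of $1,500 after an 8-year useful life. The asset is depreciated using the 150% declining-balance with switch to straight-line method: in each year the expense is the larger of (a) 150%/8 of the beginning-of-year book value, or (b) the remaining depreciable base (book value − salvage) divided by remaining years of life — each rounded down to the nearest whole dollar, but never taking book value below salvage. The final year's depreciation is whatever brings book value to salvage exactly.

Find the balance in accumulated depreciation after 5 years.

$24,111

Depreciable base = $36,378 − $1,500 = $34,878.
Year 1: DB = ⌊$36,378 × 150%/8⌋ = $6,820; SL = ⌊$34,878/8⌋ = $4,359 → take DB $6,820. Book value $29,558.
Year 2: DB = ⌊$29,558 × 150%/8⌋ = $5,542; SL = ⌊$28,058/7⌋ = $4,008 → take DB $5,542. Book value $24,016.
Year 3: DB = ⌊$24,016 × 150%/8⌋ = $4,503; SL = ⌊$22,516/6⌋ = $3,752 → take DB $4,503. Book value $19,513.
Year 4: DB = ⌊$19,513 × 150%/8⌋ = $3,658; SL = ⌊$18,013/5⌋ = $3,602 → take DB $3,658. Book value $15,855.
Year 5: DB = ⌊$15,855 × 150%/8⌋ = $2,972; SL = ⌊$14,355/4⌋ = $3,588 → take SL $3,588. Book value $12,267.
Accumulated through year 5 = $36,378 − $12,267 = $24,111.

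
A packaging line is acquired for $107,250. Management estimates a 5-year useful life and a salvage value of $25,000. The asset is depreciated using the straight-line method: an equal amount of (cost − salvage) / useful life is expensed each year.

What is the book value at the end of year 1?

Depreciable base = $107,250 − $25,000 = $82,250.
Annual expense = $82,250 / 5 = $16,450.
End of year 1: book value $90,800.

$90,800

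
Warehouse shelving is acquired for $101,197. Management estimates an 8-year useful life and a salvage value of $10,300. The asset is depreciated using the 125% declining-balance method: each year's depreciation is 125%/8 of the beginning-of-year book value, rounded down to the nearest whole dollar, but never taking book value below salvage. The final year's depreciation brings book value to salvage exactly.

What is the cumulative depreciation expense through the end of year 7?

Depreciable base = $101,197 − $10,300 = $90,897.
Year 1: ⌊$101,197 × 125%/8⌋ = $15,812. Book value $85,385.
Year 2: ⌊$85,385 × 125%/8⌋ = $13,341. Book value $72,044.
Year 3: ⌊$72,044 × 125%/8⌋ = $11,256. Book value $60,788.
Year 4: ⌊$60,788 × 125%/8⌋ = $9,498. Book value $51,290.
Year 5: ⌊$51,290 × 125%/8⌋ = $8,014. Book value $43,276.
Year 6: ⌊$43,276 × 125%/8⌋ = $6,761. Book value $36,515.
Year 7: ⌊$36,515 × 125%/8⌋ = $5,705. Book value $30,810.
Accumulated through year 7 = $101,197 − $30,810 = $70,387.

$70,387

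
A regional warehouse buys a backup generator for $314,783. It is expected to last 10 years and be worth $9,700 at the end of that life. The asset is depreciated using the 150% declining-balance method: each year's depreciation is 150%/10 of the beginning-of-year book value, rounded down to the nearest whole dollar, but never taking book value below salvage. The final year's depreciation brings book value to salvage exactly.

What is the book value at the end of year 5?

$139,673

Depreciable base = $314,783 − $9,700 = $305,083.
Year 1: ⌊$314,783 × 150%/10⌋ = $47,217. Book value $267,566.
Year 2: ⌊$267,566 × 150%/10⌋ = $40,134. Book value $227,432.
Year 3: ⌊$227,432 × 150%/10⌋ = $34,114. Book value $193,318.
Year 4: ⌊$193,318 × 150%/10⌋ = $28,997. Book value $164,321.
Year 5: ⌊$164,321 × 150%/10⌋ = $24,648. Book value $139,673.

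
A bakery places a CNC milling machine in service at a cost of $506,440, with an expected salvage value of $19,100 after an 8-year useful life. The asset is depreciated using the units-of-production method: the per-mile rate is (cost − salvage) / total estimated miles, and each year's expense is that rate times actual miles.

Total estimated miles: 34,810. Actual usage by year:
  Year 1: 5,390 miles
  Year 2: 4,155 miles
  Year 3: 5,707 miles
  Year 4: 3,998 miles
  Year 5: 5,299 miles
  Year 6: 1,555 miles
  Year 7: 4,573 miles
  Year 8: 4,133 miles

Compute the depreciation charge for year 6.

$21,770

Depreciable base = $506,440 − $19,100 = $487,340.
Rate = $487,340 / 34,810 miles = $14 per mile.
Year 1: 5,390 × $14 = $75,460. Book value $430,980.
Year 2: 4,155 × $14 = $58,170. Book value $372,810.
Year 3: 5,707 × $14 = $79,898. Book value $292,912.
Year 4: 3,998 × $14 = $55,972. Book value $236,940.
Year 5: 5,299 × $14 = $74,186. Book value $162,754.
Year 6: 1,555 × $14 = $21,770. Book value $140,984.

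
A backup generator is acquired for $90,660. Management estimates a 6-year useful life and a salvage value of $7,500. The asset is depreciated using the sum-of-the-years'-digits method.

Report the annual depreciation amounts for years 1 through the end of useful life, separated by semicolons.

$23,760; $19,800; $15,840; $11,880; $7,920; $3,960

Depreciable base = $90,660 − $7,500 = $83,160.
Sum of the years' digits = 6+5+4+3+2+1 = 21.
Year 1: $83,160 × 6/21 = $23,760. Book value $66,900.
Year 2: $83,160 × 5/21 = $19,800. Book value $47,100.
Year 3: $83,160 × 4/21 = $15,840. Book value $31,260.
Year 4: $83,160 × 3/21 = $11,880. Book value $19,380.
Year 5: $83,160 × 2/21 = $7,920. Book value $11,460.
Year 6: $83,160 × 1/21 = $3,960. Book value $7,500.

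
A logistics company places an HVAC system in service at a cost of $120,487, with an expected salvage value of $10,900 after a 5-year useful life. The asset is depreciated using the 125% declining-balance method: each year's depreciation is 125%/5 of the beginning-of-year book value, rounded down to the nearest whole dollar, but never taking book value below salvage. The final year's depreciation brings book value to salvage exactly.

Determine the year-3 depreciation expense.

$16,943

Depreciable base = $120,487 − $10,900 = $109,587.
Year 1: ⌊$120,487 × 125%/5⌋ = $30,121. Book value $90,366.
Year 2: ⌊$90,366 × 125%/5⌋ = $22,591. Book value $67,775.
Year 3: ⌊$67,775 × 125%/5⌋ = $16,943. Book value $50,832.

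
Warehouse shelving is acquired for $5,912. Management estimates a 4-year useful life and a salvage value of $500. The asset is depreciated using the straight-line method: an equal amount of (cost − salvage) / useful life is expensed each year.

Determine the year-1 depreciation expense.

$1,353

Depreciable base = $5,912 − $500 = $5,412.
Annual expense = $5,412 / 4 = $1,353.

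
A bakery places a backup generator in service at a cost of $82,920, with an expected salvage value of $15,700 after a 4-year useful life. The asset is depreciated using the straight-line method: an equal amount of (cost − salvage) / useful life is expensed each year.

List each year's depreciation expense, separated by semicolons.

Depreciable base = $82,920 − $15,700 = $67,220.
Annual expense = $67,220 / 4 = $16,805.
End of year 1: book value $66,115.
End of year 2: book value $49,310.
End of year 3: book value $32,505.
End of year 4: book value $15,700.

$16,805; $16,805; $16,805; $16,805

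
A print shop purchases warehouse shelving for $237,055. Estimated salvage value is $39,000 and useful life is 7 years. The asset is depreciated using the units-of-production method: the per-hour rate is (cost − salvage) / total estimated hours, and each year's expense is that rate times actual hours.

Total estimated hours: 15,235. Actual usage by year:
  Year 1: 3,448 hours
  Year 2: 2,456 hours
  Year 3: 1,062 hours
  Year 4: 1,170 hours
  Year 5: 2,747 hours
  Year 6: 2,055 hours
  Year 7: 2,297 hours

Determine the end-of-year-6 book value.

$68,861

Depreciable base = $237,055 − $39,000 = $198,055.
Rate = $198,055 / 15,235 hours = $13 per hour.
Year 1: 3,448 × $13 = $44,824. Book value $192,231.
Year 2: 2,456 × $13 = $31,928. Book value $160,303.
Year 3: 1,062 × $13 = $13,806. Book value $146,497.
Year 4: 1,170 × $13 = $15,210. Book value $131,287.
Year 5: 2,747 × $13 = $35,711. Book value $95,576.
Year 6: 2,055 × $13 = $26,715. Book value $68,861.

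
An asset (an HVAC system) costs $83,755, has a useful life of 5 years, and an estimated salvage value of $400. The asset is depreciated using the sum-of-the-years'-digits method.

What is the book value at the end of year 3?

Depreciable base = $83,755 − $400 = $83,355.
Sum of the years' digits = 5+4+3+2+1 = 15.
Year 1: $83,355 × 5/15 = $27,785. Book value $55,970.
Year 2: $83,355 × 4/15 = $22,228. Book value $33,742.
Year 3: $83,355 × 3/15 = $16,671. Book value $17,071.

$17,071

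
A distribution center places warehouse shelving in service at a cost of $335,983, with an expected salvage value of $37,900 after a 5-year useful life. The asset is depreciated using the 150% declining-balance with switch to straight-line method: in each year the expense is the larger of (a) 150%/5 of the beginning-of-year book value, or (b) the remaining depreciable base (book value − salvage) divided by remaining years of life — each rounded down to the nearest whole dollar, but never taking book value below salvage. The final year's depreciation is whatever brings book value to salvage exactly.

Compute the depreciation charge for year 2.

$70,556

Depreciable base = $335,983 − $37,900 = $298,083.
Year 1: DB = ⌊$335,983 × 150%/5⌋ = $100,794; SL = ⌊$298,083/5⌋ = $59,616 → take DB $100,794. Book value $235,189.
Year 2: DB = ⌊$235,189 × 150%/5⌋ = $70,556; SL = ⌊$197,289/4⌋ = $49,322 → take DB $70,556. Book value $164,633.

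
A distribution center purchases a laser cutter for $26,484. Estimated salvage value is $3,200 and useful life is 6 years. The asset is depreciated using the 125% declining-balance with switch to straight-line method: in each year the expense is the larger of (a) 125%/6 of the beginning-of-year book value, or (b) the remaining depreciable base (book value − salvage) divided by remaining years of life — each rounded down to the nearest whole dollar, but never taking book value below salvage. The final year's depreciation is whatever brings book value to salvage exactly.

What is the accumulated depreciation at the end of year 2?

Depreciable base = $26,484 − $3,200 = $23,284.
Year 1: DB = ⌊$26,484 × 125%/6⌋ = $5,517; SL = ⌊$23,284/6⌋ = $3,880 → take DB $5,517. Book value $20,967.
Year 2: DB = ⌊$20,967 × 125%/6⌋ = $4,368; SL = ⌊$17,767/5⌋ = $3,553 → take DB $4,368. Book value $16,599.
Accumulated through year 2 = $26,484 − $16,599 = $9,885.

$9,885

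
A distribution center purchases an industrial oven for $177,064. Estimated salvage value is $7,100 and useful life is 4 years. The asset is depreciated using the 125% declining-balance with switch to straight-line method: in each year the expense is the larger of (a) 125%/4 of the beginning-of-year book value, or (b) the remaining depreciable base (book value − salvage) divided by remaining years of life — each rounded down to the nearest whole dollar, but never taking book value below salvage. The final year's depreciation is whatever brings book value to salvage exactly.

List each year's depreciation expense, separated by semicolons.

Depreciable base = $177,064 − $7,100 = $169,964.
Year 1: DB = ⌊$177,064 × 125%/4⌋ = $55,332; SL = ⌊$169,964/4⌋ = $42,491 → take DB $55,332. Book value $121,732.
Year 2: DB = ⌊$121,732 × 125%/4⌋ = $38,041; SL = ⌊$114,632/3⌋ = $38,210 → take SL $38,210. Book value $83,522.
Year 3: DB = ⌊$83,522 × 125%/4⌋ = $26,100; SL = ⌊$76,422/2⌋ = $38,211 → take SL $38,211. Book value $45,311.
Year 4 (final): $45,311 − $7,100 = $38,211. Book value $7,100.

$55,332; $38,210; $38,211; $38,211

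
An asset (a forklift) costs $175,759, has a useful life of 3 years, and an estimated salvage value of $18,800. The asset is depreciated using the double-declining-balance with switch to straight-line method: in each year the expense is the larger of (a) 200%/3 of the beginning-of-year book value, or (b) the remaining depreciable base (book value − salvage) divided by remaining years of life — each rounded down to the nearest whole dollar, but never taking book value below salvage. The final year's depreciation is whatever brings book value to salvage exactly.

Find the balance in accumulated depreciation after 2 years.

Depreciable base = $175,759 − $18,800 = $156,959.
Year 1: DB = ⌊$175,759 × 200%/3⌋ = $117,172; SL = ⌊$156,959/3⌋ = $52,319 → take DB $117,172. Book value $58,587.
Year 2: DB = ⌊$58,587 × 200%/3⌋ = $39,058; SL = ⌊$39,787/2⌋ = $19,893 → take DB $39,058. Book value $19,529.
Accumulated through year 2 = $175,759 − $19,529 = $156,230.

$156,230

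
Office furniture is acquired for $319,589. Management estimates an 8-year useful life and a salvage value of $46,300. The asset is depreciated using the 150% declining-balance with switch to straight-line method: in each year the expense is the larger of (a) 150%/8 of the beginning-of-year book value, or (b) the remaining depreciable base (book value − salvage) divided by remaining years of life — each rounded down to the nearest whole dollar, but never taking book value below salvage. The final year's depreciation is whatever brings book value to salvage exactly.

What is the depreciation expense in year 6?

$22,288

Depreciable base = $319,589 − $46,300 = $273,289.
Year 1: DB = ⌊$319,589 × 150%/8⌋ = $59,922; SL = ⌊$273,289/8⌋ = $34,161 → take DB $59,922. Book value $259,667.
Year 2: DB = ⌊$259,667 × 150%/8⌋ = $48,687; SL = ⌊$213,367/7⌋ = $30,481 → take DB $48,687. Book value $210,980.
Year 3: DB = ⌊$210,980 × 150%/8⌋ = $39,558; SL = ⌊$164,680/6⌋ = $27,446 → take DB $39,558. Book value $171,422.
Year 4: DB = ⌊$171,422 × 150%/8⌋ = $32,141; SL = ⌊$125,122/5⌋ = $25,024 → take DB $32,141. Book value $139,281.
Year 5: DB = ⌊$139,281 × 150%/8⌋ = $26,115; SL = ⌊$92,981/4⌋ = $23,245 → take DB $26,115. Book value $113,166.
Year 6: DB = ⌊$113,166 × 150%/8⌋ = $21,218; SL = ⌊$66,866/3⌋ = $22,288 → take SL $22,288. Book value $90,878.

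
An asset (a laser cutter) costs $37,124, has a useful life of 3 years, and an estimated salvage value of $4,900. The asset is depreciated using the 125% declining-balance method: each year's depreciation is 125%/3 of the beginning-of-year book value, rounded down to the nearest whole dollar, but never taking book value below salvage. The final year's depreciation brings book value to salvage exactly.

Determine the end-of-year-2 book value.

Depreciable base = $37,124 − $4,900 = $32,224.
Year 1: ⌊$37,124 × 125%/3⌋ = $15,468. Book value $21,656.
Year 2: ⌊$21,656 × 125%/3⌋ = $9,023. Book value $12,633.

$12,633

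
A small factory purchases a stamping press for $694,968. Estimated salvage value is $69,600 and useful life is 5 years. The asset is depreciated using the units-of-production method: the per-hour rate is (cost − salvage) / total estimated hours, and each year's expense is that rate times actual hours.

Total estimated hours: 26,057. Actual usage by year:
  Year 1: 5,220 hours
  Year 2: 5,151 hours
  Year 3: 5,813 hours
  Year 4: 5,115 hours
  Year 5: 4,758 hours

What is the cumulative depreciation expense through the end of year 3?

Depreciable base = $694,968 − $69,600 = $625,368.
Rate = $625,368 / 26,057 hours = $24 per hour.
Year 1: 5,220 × $24 = $125,280. Book value $569,688.
Year 2: 5,151 × $24 = $123,624. Book value $446,064.
Year 3: 5,813 × $24 = $139,512. Book value $306,552.
Accumulated through year 3 = $694,968 − $306,552 = $388,416.

$388,416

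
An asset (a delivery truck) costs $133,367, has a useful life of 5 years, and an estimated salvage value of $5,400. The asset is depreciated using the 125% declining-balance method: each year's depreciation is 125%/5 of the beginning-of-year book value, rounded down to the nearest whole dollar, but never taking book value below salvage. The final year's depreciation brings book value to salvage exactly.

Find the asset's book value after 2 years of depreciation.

$75,020

Depreciable base = $133,367 − $5,400 = $127,967.
Year 1: ⌊$133,367 × 125%/5⌋ = $33,341. Book value $100,026.
Year 2: ⌊$100,026 × 125%/5⌋ = $25,006. Book value $75,020.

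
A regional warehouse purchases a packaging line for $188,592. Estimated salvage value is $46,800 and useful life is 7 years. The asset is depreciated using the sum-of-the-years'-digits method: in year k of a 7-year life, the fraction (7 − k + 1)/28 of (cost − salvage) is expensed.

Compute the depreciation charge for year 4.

$20,256

Depreciable base = $188,592 − $46,800 = $141,792.
Sum of the years' digits = 7+6+5+4+3+2+1 = 28.
Year 1: $141,792 × 7/28 = $35,448. Book value $153,144.
Year 2: $141,792 × 6/28 = $30,384. Book value $122,760.
Year 3: $141,792 × 5/28 = $25,320. Book value $97,440.
Year 4: $141,792 × 4/28 = $20,256. Book value $77,184.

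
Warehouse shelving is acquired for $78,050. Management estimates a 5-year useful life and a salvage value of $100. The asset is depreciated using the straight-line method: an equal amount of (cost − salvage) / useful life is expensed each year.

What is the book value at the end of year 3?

Depreciable base = $78,050 − $100 = $77,950.
Annual expense = $77,950 / 5 = $15,590.
End of year 1: book value $62,460.
End of year 2: book value $46,870.
End of year 3: book value $31,280.

$31,280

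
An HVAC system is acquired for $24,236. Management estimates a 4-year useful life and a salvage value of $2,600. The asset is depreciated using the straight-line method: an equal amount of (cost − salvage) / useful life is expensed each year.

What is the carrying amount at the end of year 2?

Depreciable base = $24,236 − $2,600 = $21,636.
Annual expense = $21,636 / 4 = $5,409.
End of year 1: book value $18,827.
End of year 2: book value $13,418.

$13,418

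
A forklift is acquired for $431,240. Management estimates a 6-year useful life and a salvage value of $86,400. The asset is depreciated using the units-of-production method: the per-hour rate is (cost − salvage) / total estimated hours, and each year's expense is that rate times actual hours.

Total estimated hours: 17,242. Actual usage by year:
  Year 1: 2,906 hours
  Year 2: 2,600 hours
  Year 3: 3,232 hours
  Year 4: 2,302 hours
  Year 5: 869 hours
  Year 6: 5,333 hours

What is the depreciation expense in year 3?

Depreciable base = $431,240 − $86,400 = $344,840.
Rate = $344,840 / 17,242 hours = $20 per hour.
Year 1: 2,906 × $20 = $58,120. Book value $373,120.
Year 2: 2,600 × $20 = $52,000. Book value $321,120.
Year 3: 3,232 × $20 = $64,640. Book value $256,480.

$64,640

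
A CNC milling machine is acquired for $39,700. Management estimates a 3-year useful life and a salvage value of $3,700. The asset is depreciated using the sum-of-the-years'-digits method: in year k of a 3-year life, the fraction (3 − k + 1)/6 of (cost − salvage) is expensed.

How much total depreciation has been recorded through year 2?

$30,000

Depreciable base = $39,700 − $3,700 = $36,000.
Sum of the years' digits = 3+2+1 = 6.
Year 1: $36,000 × 3/6 = $18,000. Book value $21,700.
Year 2: $36,000 × 2/6 = $12,000. Book value $9,700.
Accumulated through year 2 = $39,700 − $9,700 = $30,000.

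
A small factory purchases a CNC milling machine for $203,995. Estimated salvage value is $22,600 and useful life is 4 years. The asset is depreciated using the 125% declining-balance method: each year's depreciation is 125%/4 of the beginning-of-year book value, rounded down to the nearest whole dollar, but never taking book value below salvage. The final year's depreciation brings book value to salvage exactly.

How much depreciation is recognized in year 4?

$43,689

Depreciable base = $203,995 − $22,600 = $181,395.
Year 1: ⌊$203,995 × 125%/4⌋ = $63,748. Book value $140,247.
Year 2: ⌊$140,247 × 125%/4⌋ = $43,827. Book value $96,420.
Year 3: ⌊$96,420 × 125%/4⌋ = $30,131. Book value $66,289.
Year 4 (final): $66,289 − $22,600 = $43,689. Book value $22,600.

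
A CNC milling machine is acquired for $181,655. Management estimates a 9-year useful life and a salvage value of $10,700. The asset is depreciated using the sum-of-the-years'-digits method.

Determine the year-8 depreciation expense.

Depreciable base = $181,655 − $10,700 = $170,955.
Sum of the years' digits = 9+8+7+6+5+4+3+2+1 = 45.
Year 1: $170,955 × 9/45 = $34,191. Book value $147,464.
Year 2: $170,955 × 8/45 = $30,392. Book value $117,072.
Year 3: $170,955 × 7/45 = $26,593. Book value $90,479.
Year 4: $170,955 × 6/45 = $22,794. Book value $67,685.
Year 5: $170,955 × 5/45 = $18,995. Book value $48,690.
Year 6: $170,955 × 4/45 = $15,196. Book value $33,494.
Year 7: $170,955 × 3/45 = $11,397. Book value $22,097.
Year 8: $170,955 × 2/45 = $7,598. Book value $14,499.

$7,598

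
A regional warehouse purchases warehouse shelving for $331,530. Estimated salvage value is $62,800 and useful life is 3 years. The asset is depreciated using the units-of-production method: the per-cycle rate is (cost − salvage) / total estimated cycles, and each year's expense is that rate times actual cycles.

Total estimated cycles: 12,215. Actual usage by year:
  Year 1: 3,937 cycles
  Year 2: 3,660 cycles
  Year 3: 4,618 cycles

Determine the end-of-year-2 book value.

Depreciable base = $331,530 − $62,800 = $268,730.
Rate = $268,730 / 12,215 cycles = $22 per cycle.
Year 1: 3,937 × $22 = $86,614. Book value $244,916.
Year 2: 3,660 × $22 = $80,520. Book value $164,396.

$164,396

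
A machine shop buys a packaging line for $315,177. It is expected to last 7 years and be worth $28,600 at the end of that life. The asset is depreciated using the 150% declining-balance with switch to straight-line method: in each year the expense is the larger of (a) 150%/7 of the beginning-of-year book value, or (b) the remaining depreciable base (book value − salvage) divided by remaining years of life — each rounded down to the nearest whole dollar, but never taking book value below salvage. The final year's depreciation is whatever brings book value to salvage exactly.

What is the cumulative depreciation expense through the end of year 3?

$162,296

Depreciable base = $315,177 − $28,600 = $286,577.
Year 1: DB = ⌊$315,177 × 150%/7⌋ = $67,537; SL = ⌊$286,577/7⌋ = $40,939 → take DB $67,537. Book value $247,640.
Year 2: DB = ⌊$247,640 × 150%/7⌋ = $53,065; SL = ⌊$219,040/6⌋ = $36,506 → take DB $53,065. Book value $194,575.
Year 3: DB = ⌊$194,575 × 150%/7⌋ = $41,694; SL = ⌊$165,975/5⌋ = $33,195 → take DB $41,694. Book value $152,881.
Accumulated through year 3 = $315,177 − $152,881 = $162,296.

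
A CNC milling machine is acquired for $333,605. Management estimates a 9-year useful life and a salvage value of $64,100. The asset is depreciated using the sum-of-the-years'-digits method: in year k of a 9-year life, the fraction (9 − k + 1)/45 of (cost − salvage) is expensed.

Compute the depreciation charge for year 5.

Depreciable base = $333,605 − $64,100 = $269,505.
Sum of the years' digits = 9+8+7+6+5+4+3+2+1 = 45.
Year 1: $269,505 × 9/45 = $53,901. Book value $279,704.
Year 2: $269,505 × 8/45 = $47,912. Book value $231,792.
Year 3: $269,505 × 7/45 = $41,923. Book value $189,869.
Year 4: $269,505 × 6/45 = $35,934. Book value $153,935.
Year 5: $269,505 × 5/45 = $29,945. Book value $123,990.

$29,945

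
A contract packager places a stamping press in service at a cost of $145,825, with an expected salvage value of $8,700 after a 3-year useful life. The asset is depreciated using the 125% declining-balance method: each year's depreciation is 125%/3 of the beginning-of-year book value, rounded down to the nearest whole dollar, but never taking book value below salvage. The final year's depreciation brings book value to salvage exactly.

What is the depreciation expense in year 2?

$35,443

Depreciable base = $145,825 − $8,700 = $137,125.
Year 1: ⌊$145,825 × 125%/3⌋ = $60,760. Book value $85,065.
Year 2: ⌊$85,065 × 125%/3⌋ = $35,443. Book value $49,622.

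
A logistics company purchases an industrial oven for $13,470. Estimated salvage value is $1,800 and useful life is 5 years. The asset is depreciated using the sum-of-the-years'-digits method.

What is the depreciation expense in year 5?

Depreciable base = $13,470 − $1,800 = $11,670.
Sum of the years' digits = 5+4+3+2+1 = 15.
Year 1: $11,670 × 5/15 = $3,890. Book value $9,580.
Year 2: $11,670 × 4/15 = $3,112. Book value $6,468.
Year 3: $11,670 × 3/15 = $2,334. Book value $4,134.
Year 4: $11,670 × 2/15 = $1,556. Book value $2,578.
Year 5: $11,670 × 1/15 = $778. Book value $1,800.

$778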